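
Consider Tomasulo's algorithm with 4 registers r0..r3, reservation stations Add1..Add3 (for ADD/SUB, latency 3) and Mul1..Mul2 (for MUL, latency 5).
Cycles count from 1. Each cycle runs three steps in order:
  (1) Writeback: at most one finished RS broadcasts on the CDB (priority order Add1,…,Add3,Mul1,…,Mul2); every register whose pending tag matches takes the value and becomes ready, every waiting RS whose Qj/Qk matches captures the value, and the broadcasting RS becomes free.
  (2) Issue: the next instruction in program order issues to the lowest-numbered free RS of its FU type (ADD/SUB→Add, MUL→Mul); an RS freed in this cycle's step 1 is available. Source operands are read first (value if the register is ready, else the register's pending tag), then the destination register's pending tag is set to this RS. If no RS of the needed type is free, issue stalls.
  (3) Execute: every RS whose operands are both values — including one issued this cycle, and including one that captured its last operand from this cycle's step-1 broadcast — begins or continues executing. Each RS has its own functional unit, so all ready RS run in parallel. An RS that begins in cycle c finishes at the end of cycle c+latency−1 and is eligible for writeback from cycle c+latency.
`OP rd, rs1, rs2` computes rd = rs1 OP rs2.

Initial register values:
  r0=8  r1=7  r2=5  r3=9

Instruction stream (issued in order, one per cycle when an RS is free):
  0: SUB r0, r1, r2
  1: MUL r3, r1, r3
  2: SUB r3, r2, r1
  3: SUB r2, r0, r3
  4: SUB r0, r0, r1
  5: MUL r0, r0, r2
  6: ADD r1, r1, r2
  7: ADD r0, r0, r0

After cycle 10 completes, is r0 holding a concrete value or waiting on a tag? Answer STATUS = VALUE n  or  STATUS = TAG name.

STATUS = TAG Add3

  c1: issue SUB r0<-Add1  regs: r0:Add1,r1:7,r2:5,r3:9
  c2: issue MUL r3<-Mul1  regs: r0:Add1,r1:7,r2:5,r3:Mul1
  c3: issue SUB r3<-Add2  regs: r0:Add1,r1:7,r2:5,r3:Add2
  c4: CDB Add1=2; issue SUB r2<-Add1  regs: r0:2,r1:7,r2:Add1,r3:Add2
  c5: issue SUB r0<-Add3  regs: r0:Add3,r1:7,r2:Add1,r3:Add2
  c6: CDB Add2=-2; issue MUL r0<-Mul2  regs: r0:Mul2,r1:7,r2:Add1,r3:-2
  c7: CDB Mul1=63; issue ADD r1<-Add2  regs: r0:Mul2,r1:Add2,r2:Add1,r3:-2
  c8: CDB Add3=-5; issue ADD r0<-Add3  regs: r0:Add3,r1:Add2,r2:Add1,r3:-2
  c9: CDB Add1=4  regs: r0:Add3,r1:Add2,r2:4,r3:-2
  c10: -  regs: r0:Add3,r1:Add2,r2:4,r3:-2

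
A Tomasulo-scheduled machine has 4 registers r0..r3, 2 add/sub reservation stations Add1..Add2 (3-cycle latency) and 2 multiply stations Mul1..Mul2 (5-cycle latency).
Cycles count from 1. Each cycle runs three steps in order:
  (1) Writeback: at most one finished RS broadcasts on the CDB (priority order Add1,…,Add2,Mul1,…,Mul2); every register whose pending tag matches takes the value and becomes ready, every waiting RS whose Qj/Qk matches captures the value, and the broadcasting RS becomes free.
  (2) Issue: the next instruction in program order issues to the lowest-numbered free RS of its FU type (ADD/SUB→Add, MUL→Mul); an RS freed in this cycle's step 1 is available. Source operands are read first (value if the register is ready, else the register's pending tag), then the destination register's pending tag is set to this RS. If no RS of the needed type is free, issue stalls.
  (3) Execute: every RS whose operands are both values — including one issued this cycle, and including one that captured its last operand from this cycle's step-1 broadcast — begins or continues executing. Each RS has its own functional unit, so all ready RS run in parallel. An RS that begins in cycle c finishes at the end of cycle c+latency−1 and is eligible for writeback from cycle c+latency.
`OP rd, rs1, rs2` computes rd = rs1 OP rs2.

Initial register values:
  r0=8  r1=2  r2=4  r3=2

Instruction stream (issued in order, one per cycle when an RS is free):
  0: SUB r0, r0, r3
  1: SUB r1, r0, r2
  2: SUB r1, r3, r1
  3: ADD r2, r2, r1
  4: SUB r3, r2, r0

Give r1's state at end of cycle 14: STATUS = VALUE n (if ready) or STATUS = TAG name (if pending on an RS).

  c1: issue SUB r0<-Add1  regs: r0:Add1,r1:2,r2:4,r3:2
  c2: issue SUB r1<-Add2  regs: r0:Add1,r1:Add2,r2:4,r3:2
  c3: stall  regs: r0:Add1,r1:Add2,r2:4,r3:2
  c4: CDB Add1=6; issue SUB r1<-Add1  regs: r0:6,r1:Add1,r2:4,r3:2
  c5: stall  regs: r0:6,r1:Add1,r2:4,r3:2
  c6: stall  regs: r0:6,r1:Add1,r2:4,r3:2
  c7: CDB Add2=2; issue ADD r2<-Add2  regs: r0:6,r1:Add1,r2:Add2,r3:2
  c8: stall  regs: r0:6,r1:Add1,r2:Add2,r3:2
  c9: stall  regs: r0:6,r1:Add1,r2:Add2,r3:2
  c10: CDB Add1=0; issue SUB r3<-Add1  regs: r0:6,r1:0,r2:Add2,r3:Add1
  c11: -  regs: r0:6,r1:0,r2:Add2,r3:Add1
  c12: -  regs: r0:6,r1:0,r2:Add2,r3:Add1
  c13: CDB Add2=4  regs: r0:6,r1:0,r2:4,r3:Add1
  c14: -  regs: r0:6,r1:0,r2:4,r3:Add1

STATUS = VALUE 0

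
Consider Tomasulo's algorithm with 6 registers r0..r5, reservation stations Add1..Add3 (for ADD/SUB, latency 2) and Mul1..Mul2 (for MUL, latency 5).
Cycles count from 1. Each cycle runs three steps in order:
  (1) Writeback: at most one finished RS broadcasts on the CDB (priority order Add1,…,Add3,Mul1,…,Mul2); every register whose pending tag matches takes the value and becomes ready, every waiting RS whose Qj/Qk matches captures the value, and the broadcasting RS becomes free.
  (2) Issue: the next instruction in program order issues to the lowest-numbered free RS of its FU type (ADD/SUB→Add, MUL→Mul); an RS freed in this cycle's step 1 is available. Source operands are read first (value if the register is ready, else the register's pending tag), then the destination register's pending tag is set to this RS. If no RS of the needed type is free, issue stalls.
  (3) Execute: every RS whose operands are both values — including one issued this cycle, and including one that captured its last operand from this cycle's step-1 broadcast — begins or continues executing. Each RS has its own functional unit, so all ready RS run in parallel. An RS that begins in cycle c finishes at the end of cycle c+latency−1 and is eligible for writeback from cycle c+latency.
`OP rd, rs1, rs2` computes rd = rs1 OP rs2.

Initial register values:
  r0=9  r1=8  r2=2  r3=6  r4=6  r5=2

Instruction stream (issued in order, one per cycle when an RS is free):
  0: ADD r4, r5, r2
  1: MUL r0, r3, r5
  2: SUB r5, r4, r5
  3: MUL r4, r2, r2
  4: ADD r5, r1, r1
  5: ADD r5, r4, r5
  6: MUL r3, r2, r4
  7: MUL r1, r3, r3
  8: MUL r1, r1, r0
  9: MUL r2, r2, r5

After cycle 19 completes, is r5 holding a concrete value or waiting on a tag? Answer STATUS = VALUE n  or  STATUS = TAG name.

STATUS = VALUE 20

cycle 1: issue ADD r4<-Add1 // r0:9,r1:8,r2:2,r3:6,r4:Add1,r5:2
cycle 2: issue MUL r0<-Mul1 // r0:Mul1,r1:8,r2:2,r3:6,r4:Add1,r5:2
cycle 3: CDB Add1=4; issue SUB r5<-Add1 // r0:Mul1,r1:8,r2:2,r3:6,r4:4,r5:Add1
cycle 4: issue MUL r4<-Mul2 // r0:Mul1,r1:8,r2:2,r3:6,r4:Mul2,r5:Add1
cycle 5: CDB Add1=2; issue ADD r5<-Add1 // r0:Mul1,r1:8,r2:2,r3:6,r4:Mul2,r5:Add1
cycle 6: issue ADD r5<-Add2 // r0:Mul1,r1:8,r2:2,r3:6,r4:Mul2,r5:Add2
cycle 7: CDB Add1=16; stall // r0:Mul1,r1:8,r2:2,r3:6,r4:Mul2,r5:Add2
cycle 8: CDB Mul1=12; issue MUL r3<-Mul1 // r0:12,r1:8,r2:2,r3:Mul1,r4:Mul2,r5:Add2
cycle 9: CDB Mul2=4; issue MUL r1<-Mul2 // r0:12,r1:Mul2,r2:2,r3:Mul1,r4:4,r5:Add2
cycle 10: stall // r0:12,r1:Mul2,r2:2,r3:Mul1,r4:4,r5:Add2
cycle 11: CDB Add2=20; stall // r0:12,r1:Mul2,r2:2,r3:Mul1,r4:4,r5:20
cycle 12: stall // r0:12,r1:Mul2,r2:2,r3:Mul1,r4:4,r5:20
cycle 13: stall // r0:12,r1:Mul2,r2:2,r3:Mul1,r4:4,r5:20
cycle 14: CDB Mul1=8; issue MUL r1<-Mul1 // r0:12,r1:Mul1,r2:2,r3:8,r4:4,r5:20
cycle 15: stall // r0:12,r1:Mul1,r2:2,r3:8,r4:4,r5:20
cycle 16: stall // r0:12,r1:Mul1,r2:2,r3:8,r4:4,r5:20
cycle 17: stall // r0:12,r1:Mul1,r2:2,r3:8,r4:4,r5:20
cycle 18: stall // r0:12,r1:Mul1,r2:2,r3:8,r4:4,r5:20
cycle 19: CDB Mul2=64; issue MUL r2<-Mul2 // r0:12,r1:Mul1,r2:Mul2,r3:8,r4:4,r5:20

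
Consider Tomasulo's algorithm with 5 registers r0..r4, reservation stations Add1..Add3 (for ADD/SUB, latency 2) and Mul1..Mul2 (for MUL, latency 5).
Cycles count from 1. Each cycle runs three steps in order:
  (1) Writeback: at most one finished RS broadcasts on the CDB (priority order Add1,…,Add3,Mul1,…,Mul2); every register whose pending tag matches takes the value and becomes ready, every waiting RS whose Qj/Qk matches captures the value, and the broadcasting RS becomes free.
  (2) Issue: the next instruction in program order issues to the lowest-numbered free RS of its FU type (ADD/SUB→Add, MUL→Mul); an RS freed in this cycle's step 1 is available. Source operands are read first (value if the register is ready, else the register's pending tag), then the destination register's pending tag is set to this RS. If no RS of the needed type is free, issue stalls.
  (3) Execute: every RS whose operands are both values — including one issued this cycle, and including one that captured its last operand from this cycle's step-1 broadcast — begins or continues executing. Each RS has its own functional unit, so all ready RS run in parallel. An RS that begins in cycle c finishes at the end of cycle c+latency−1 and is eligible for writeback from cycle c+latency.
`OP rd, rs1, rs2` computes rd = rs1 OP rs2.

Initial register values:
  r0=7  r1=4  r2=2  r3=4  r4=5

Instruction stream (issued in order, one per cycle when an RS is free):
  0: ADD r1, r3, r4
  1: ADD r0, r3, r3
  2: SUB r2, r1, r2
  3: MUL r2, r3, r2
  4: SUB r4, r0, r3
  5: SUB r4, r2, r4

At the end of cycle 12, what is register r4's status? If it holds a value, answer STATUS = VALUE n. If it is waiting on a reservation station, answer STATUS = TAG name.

  c1: issue ADD r1<-Add1  regs: r0:7,r1:Add1,r2:2,r3:4,r4:5
  c2: issue ADD r0<-Add2  regs: r0:Add2,r1:Add1,r2:2,r3:4,r4:5
  c3: CDB Add1=9; issue SUB r2<-Add1  regs: r0:Add2,r1:9,r2:Add1,r3:4,r4:5
  c4: CDB Add2=8; issue MUL r2<-Mul1  regs: r0:8,r1:9,r2:Mul1,r3:4,r4:5
  c5: CDB Add1=7; issue SUB r4<-Add1  regs: r0:8,r1:9,r2:Mul1,r3:4,r4:Add1
  c6: issue SUB r4<-Add2  regs: r0:8,r1:9,r2:Mul1,r3:4,r4:Add2
  c7: CDB Add1=4  regs: r0:8,r1:9,r2:Mul1,r3:4,r4:Add2
  c8: -  regs: r0:8,r1:9,r2:Mul1,r3:4,r4:Add2
  c9: -  regs: r0:8,r1:9,r2:Mul1,r3:4,r4:Add2
  c10: CDB Mul1=28  regs: r0:8,r1:9,r2:28,r3:4,r4:Add2
  c11: -  regs: r0:8,r1:9,r2:28,r3:4,r4:Add2
  c12: CDB Add2=24  regs: r0:8,r1:9,r2:28,r3:4,r4:24

STATUS = VALUE 24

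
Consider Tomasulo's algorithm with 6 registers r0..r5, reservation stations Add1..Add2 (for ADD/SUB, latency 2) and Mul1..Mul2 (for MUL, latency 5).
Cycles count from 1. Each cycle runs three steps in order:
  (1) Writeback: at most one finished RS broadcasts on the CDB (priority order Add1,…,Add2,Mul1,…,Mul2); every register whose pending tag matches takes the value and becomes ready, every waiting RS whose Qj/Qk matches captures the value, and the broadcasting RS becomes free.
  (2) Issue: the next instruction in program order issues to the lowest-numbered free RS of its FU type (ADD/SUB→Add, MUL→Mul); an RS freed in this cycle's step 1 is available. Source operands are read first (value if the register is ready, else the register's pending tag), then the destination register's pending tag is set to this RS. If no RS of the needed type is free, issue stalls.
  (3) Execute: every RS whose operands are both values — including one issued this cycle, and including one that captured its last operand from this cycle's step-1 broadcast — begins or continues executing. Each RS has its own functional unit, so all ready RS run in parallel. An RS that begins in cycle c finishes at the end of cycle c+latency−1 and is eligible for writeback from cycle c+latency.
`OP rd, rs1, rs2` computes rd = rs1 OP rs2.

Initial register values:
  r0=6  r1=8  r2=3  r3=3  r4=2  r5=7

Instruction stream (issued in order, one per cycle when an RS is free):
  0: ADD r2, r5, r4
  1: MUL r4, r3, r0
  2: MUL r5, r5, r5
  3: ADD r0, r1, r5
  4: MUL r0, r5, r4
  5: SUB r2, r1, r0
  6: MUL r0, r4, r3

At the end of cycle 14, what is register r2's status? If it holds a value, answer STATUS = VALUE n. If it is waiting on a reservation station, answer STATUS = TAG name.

c1: issue ADD r2<-Add1 | r0:6,r1:8,r2:Add1,r3:3,r4:2,r5:7
c2: issue MUL r4<-Mul1 | r0:6,r1:8,r2:Add1,r3:3,r4:Mul1,r5:7
c3: CDB Add1=9; issue MUL r5<-Mul2 | r0:6,r1:8,r2:9,r3:3,r4:Mul1,r5:Mul2
c4: issue ADD r0<-Add1 | r0:Add1,r1:8,r2:9,r3:3,r4:Mul1,r5:Mul2
c5: stall | r0:Add1,r1:8,r2:9,r3:3,r4:Mul1,r5:Mul2
c6: stall | r0:Add1,r1:8,r2:9,r3:3,r4:Mul1,r5:Mul2
c7: CDB Mul1=18; issue MUL r0<-Mul1 | r0:Mul1,r1:8,r2:9,r3:3,r4:18,r5:Mul2
c8: CDB Mul2=49; issue SUB r2<-Add2 | r0:Mul1,r1:8,r2:Add2,r3:3,r4:18,r5:49
c9: issue MUL r0<-Mul2 | r0:Mul2,r1:8,r2:Add2,r3:3,r4:18,r5:49
c10: CDB Add1=57 | r0:Mul2,r1:8,r2:Add2,r3:3,r4:18,r5:49
c11: - | r0:Mul2,r1:8,r2:Add2,r3:3,r4:18,r5:49
c12: - | r0:Mul2,r1:8,r2:Add2,r3:3,r4:18,r5:49
c13: CDB Mul1=882 | r0:Mul2,r1:8,r2:Add2,r3:3,r4:18,r5:49
c14: CDB Mul2=54 | r0:54,r1:8,r2:Add2,r3:3,r4:18,r5:49

STATUS = TAG Add2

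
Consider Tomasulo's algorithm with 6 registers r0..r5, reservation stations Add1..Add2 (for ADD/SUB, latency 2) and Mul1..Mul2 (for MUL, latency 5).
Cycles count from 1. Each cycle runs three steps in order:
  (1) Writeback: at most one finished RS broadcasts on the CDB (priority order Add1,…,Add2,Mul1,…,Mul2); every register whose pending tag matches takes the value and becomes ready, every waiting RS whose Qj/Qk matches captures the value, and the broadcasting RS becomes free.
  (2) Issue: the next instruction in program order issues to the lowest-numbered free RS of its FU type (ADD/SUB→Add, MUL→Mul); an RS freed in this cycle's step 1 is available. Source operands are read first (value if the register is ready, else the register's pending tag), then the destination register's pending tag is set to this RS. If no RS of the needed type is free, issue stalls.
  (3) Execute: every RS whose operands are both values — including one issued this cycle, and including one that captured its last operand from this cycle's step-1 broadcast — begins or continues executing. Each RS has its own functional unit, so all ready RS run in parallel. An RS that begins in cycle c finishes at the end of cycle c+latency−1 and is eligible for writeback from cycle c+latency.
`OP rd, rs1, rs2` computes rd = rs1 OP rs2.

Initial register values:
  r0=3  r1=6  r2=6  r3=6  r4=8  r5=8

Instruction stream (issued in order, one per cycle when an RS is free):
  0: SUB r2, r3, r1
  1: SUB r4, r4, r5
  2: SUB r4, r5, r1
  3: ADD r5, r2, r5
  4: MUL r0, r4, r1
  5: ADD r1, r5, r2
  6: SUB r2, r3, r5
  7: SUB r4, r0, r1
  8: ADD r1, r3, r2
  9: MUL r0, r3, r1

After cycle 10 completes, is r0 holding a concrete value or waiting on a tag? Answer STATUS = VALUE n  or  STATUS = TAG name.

STATUS = TAG Mul1

c1: issue SUB r2<-Add1 | r0:3,r1:6,r2:Add1,r3:6,r4:8,r5:8
c2: issue SUB r4<-Add2 | r0:3,r1:6,r2:Add1,r3:6,r4:Add2,r5:8
c3: CDB Add1=0; issue SUB r4<-Add1 | r0:3,r1:6,r2:0,r3:6,r4:Add1,r5:8
c4: CDB Add2=0; issue ADD r5<-Add2 | r0:3,r1:6,r2:0,r3:6,r4:Add1,r5:Add2
c5: CDB Add1=2; issue MUL r0<-Mul1 | r0:Mul1,r1:6,r2:0,r3:6,r4:2,r5:Add2
c6: CDB Add2=8; issue ADD r1<-Add1 | r0:Mul1,r1:Add1,r2:0,r3:6,r4:2,r5:8
c7: issue SUB r2<-Add2 | r0:Mul1,r1:Add1,r2:Add2,r3:6,r4:2,r5:8
c8: CDB Add1=8; issue SUB r4<-Add1 | r0:Mul1,r1:8,r2:Add2,r3:6,r4:Add1,r5:8
c9: CDB Add2=-2; issue ADD r1<-Add2 | r0:Mul1,r1:Add2,r2:-2,r3:6,r4:Add1,r5:8
c10: CDB Mul1=12; issue MUL r0<-Mul1 | r0:Mul1,r1:Add2,r2:-2,r3:6,r4:Add1,r5:8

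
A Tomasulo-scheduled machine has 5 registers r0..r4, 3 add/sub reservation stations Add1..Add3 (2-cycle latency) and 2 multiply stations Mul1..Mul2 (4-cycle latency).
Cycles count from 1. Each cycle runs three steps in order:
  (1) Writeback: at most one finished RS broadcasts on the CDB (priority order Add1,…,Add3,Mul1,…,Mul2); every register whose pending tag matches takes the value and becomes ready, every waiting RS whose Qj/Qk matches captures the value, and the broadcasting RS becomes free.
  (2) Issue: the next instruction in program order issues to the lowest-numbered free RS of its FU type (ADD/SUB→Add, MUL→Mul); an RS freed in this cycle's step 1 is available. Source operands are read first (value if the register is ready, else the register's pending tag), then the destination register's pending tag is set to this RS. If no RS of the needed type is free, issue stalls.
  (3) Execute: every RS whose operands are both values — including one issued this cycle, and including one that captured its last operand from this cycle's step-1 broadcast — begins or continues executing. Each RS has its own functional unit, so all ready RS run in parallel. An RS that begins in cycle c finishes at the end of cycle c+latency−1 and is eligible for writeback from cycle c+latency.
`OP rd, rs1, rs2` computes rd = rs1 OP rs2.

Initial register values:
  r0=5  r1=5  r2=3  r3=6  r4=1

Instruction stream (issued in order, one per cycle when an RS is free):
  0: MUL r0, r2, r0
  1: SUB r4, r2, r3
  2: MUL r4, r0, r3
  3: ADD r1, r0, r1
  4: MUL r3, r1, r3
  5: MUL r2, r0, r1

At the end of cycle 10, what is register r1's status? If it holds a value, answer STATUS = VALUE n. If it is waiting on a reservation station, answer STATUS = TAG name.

cycle 1: issue MUL r0<-Mul1 // r0:Mul1,r1:5,r2:3,r3:6,r4:1
cycle 2: issue SUB r4<-Add1 // r0:Mul1,r1:5,r2:3,r3:6,r4:Add1
cycle 3: issue MUL r4<-Mul2 // r0:Mul1,r1:5,r2:3,r3:6,r4:Mul2
cycle 4: CDB Add1=-3; issue ADD r1<-Add1 // r0:Mul1,r1:Add1,r2:3,r3:6,r4:Mul2
cycle 5: CDB Mul1=15; issue MUL r3<-Mul1 // r0:15,r1:Add1,r2:3,r3:Mul1,r4:Mul2
cycle 6: stall // r0:15,r1:Add1,r2:3,r3:Mul1,r4:Mul2
cycle 7: CDB Add1=20; stall // r0:15,r1:20,r2:3,r3:Mul1,r4:Mul2
cycle 8: stall // r0:15,r1:20,r2:3,r3:Mul1,r4:Mul2
cycle 9: CDB Mul2=90; issue MUL r2<-Mul2 // r0:15,r1:20,r2:Mul2,r3:Mul1,r4:90
cycle 10: - // r0:15,r1:20,r2:Mul2,r3:Mul1,r4:90

STATUS = VALUE 20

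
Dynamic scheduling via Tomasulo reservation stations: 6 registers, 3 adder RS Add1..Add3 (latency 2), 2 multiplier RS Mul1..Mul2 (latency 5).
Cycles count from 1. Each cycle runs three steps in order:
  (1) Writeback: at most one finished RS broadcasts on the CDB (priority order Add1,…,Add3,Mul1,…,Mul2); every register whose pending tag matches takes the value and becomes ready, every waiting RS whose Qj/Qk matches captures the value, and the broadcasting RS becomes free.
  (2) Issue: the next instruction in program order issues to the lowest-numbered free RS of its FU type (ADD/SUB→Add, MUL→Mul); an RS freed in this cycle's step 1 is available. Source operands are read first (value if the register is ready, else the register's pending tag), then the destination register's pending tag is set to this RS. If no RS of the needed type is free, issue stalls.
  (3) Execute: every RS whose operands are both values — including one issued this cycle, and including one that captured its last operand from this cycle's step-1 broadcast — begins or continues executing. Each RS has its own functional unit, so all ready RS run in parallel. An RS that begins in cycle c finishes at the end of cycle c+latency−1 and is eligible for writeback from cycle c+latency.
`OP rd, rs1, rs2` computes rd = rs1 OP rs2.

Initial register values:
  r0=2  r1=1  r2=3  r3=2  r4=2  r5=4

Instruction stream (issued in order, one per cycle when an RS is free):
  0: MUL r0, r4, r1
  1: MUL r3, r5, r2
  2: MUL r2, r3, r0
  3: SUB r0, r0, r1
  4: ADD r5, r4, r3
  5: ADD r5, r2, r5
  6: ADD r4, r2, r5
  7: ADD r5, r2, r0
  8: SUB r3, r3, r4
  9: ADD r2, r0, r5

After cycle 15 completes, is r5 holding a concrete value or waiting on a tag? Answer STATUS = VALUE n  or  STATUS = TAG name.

  c1: issue MUL r0<-Mul1  regs: r0:Mul1,r1:1,r2:3,r3:2,r4:2,r5:4
  c2: issue MUL r3<-Mul2  regs: r0:Mul1,r1:1,r2:3,r3:Mul2,r4:2,r5:4
  c3: stall  regs: r0:Mul1,r1:1,r2:3,r3:Mul2,r4:2,r5:4
  c4: stall  regs: r0:Mul1,r1:1,r2:3,r3:Mul2,r4:2,r5:4
  c5: stall  regs: r0:Mul1,r1:1,r2:3,r3:Mul2,r4:2,r5:4
  c6: CDB Mul1=2; issue MUL r2<-Mul1  regs: r0:2,r1:1,r2:Mul1,r3:Mul2,r4:2,r5:4
  c7: CDB Mul2=12; issue SUB r0<-Add1  regs: r0:Add1,r1:1,r2:Mul1,r3:12,r4:2,r5:4
  c8: issue ADD r5<-Add2  regs: r0:Add1,r1:1,r2:Mul1,r3:12,r4:2,r5:Add2
  c9: CDB Add1=1; issue ADD r5<-Add1  regs: r0:1,r1:1,r2:Mul1,r3:12,r4:2,r5:Add1
  c10: CDB Add2=14; issue ADD r4<-Add2  regs: r0:1,r1:1,r2:Mul1,r3:12,r4:Add2,r5:Add1
  c11: issue ADD r5<-Add3  regs: r0:1,r1:1,r2:Mul1,r3:12,r4:Add2,r5:Add3
  c12: CDB Mul1=24; stall  regs: r0:1,r1:1,r2:24,r3:12,r4:Add2,r5:Add3
  c13: stall  regs: r0:1,r1:1,r2:24,r3:12,r4:Add2,r5:Add3
  c14: CDB Add1=38; issue SUB r3<-Add1  regs: r0:1,r1:1,r2:24,r3:Add1,r4:Add2,r5:Add3
  c15: CDB Add3=25; issue ADD r2<-Add3  regs: r0:1,r1:1,r2:Add3,r3:Add1,r4:Add2,r5:25

STATUS = VALUE 25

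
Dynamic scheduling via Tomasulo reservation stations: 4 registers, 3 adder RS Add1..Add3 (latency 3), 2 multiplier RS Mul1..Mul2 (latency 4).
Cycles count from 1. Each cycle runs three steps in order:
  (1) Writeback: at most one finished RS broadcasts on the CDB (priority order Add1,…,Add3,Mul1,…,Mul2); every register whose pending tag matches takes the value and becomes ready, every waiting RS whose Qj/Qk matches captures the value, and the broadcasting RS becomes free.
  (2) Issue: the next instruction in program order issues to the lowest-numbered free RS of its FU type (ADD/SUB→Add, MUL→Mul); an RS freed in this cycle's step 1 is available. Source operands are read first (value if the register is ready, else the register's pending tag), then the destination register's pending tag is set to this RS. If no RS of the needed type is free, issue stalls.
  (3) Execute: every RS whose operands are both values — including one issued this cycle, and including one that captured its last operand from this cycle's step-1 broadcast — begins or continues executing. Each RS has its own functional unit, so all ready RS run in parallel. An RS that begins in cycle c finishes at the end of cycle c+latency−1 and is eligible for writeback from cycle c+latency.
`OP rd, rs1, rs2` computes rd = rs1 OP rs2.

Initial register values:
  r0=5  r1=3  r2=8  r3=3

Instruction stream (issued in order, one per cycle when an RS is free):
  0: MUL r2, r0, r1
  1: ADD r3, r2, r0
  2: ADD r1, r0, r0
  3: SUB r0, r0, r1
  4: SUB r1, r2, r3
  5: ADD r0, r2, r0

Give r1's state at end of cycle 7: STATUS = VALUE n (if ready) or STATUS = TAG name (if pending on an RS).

cycle 1: issue MUL r2<-Mul1 // r0:5,r1:3,r2:Mul1,r3:3
cycle 2: issue ADD r3<-Add1 // r0:5,r1:3,r2:Mul1,r3:Add1
cycle 3: issue ADD r1<-Add2 // r0:5,r1:Add2,r2:Mul1,r3:Add1
cycle 4: issue SUB r0<-Add3 // r0:Add3,r1:Add2,r2:Mul1,r3:Add1
cycle 5: CDB Mul1=15; stall // r0:Add3,r1:Add2,r2:15,r3:Add1
cycle 6: CDB Add2=10; issue SUB r1<-Add2 // r0:Add3,r1:Add2,r2:15,r3:Add1
cycle 7: stall // r0:Add3,r1:Add2,r2:15,r3:Add1

STATUS = TAG Add2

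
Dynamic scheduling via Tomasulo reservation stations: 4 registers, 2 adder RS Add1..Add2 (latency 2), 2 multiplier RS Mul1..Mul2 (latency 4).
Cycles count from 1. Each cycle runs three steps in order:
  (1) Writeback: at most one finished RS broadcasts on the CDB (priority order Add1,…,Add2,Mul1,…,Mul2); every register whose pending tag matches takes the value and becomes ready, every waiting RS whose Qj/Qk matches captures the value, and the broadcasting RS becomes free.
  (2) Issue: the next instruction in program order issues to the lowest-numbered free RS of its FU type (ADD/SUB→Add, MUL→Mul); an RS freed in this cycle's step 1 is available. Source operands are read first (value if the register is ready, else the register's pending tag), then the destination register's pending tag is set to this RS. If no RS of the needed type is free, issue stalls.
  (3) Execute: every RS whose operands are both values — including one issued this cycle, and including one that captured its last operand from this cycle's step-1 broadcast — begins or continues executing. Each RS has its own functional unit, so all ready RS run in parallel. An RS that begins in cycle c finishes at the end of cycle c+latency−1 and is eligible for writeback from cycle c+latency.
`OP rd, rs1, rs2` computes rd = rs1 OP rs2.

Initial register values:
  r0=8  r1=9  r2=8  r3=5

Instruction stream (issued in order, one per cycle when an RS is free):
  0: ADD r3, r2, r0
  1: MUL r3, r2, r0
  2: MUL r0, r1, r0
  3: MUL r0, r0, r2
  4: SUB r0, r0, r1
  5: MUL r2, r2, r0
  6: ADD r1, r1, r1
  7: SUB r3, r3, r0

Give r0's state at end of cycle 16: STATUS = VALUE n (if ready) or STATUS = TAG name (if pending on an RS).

STATUS = VALUE 567

cycle 1: issue ADD r3<-Add1 // r0:8,r1:9,r2:8,r3:Add1
cycle 2: issue MUL r3<-Mul1 // r0:8,r1:9,r2:8,r3:Mul1
cycle 3: CDB Add1=16; issue MUL r0<-Mul2 // r0:Mul2,r1:9,r2:8,r3:Mul1
cycle 4: stall // r0:Mul2,r1:9,r2:8,r3:Mul1
cycle 5: stall // r0:Mul2,r1:9,r2:8,r3:Mul1
cycle 6: CDB Mul1=64; issue MUL r0<-Mul1 // r0:Mul1,r1:9,r2:8,r3:64
cycle 7: CDB Mul2=72; issue SUB r0<-Add1 // r0:Add1,r1:9,r2:8,r3:64
cycle 8: issue MUL r2<-Mul2 // r0:Add1,r1:9,r2:Mul2,r3:64
cycle 9: issue ADD r1<-Add2 // r0:Add1,r1:Add2,r2:Mul2,r3:64
cycle 10: stall // r0:Add1,r1:Add2,r2:Mul2,r3:64
cycle 11: CDB Add2=18; issue SUB r3<-Add2 // r0:Add1,r1:18,r2:Mul2,r3:Add2
cycle 12: CDB Mul1=576 // r0:Add1,r1:18,r2:Mul2,r3:Add2
cycle 13: - // r0:Add1,r1:18,r2:Mul2,r3:Add2
cycle 14: CDB Add1=567 // r0:567,r1:18,r2:Mul2,r3:Add2
cycle 15: - // r0:567,r1:18,r2:Mul2,r3:Add2
cycle 16: CDB Add2=-503 // r0:567,r1:18,r2:Mul2,r3:-503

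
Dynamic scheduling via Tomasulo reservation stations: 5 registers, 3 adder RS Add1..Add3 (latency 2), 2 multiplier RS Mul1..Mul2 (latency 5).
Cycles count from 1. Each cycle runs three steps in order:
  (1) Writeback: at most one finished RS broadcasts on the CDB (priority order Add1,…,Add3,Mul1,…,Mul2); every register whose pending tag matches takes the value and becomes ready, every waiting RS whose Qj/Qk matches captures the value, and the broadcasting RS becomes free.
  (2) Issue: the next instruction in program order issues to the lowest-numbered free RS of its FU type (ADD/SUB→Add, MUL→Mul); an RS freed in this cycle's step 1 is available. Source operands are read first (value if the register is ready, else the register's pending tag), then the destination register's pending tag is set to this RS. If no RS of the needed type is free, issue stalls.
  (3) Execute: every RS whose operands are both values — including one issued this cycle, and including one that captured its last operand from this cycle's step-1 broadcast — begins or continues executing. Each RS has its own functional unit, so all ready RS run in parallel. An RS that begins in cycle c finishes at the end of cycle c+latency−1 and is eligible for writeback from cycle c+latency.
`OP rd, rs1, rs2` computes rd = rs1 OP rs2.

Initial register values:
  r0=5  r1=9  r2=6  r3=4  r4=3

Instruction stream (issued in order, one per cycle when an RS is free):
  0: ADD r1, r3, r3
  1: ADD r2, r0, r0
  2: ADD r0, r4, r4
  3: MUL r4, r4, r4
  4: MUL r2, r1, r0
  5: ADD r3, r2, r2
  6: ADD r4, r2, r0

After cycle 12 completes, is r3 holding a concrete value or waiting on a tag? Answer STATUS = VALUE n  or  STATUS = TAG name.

  c1: issue ADD r1<-Add1  regs: r0:5,r1:Add1,r2:6,r3:4,r4:3
  c2: issue ADD r2<-Add2  regs: r0:5,r1:Add1,r2:Add2,r3:4,r4:3
  c3: CDB Add1=8; issue ADD r0<-Add1  regs: r0:Add1,r1:8,r2:Add2,r3:4,r4:3
  c4: CDB Add2=10; issue MUL r4<-Mul1  regs: r0:Add1,r1:8,r2:10,r3:4,r4:Mul1
  c5: CDB Add1=6; issue MUL r2<-Mul2  regs: r0:6,r1:8,r2:Mul2,r3:4,r4:Mul1
  c6: issue ADD r3<-Add1  regs: r0:6,r1:8,r2:Mul2,r3:Add1,r4:Mul1
  c7: issue ADD r4<-Add2  regs: r0:6,r1:8,r2:Mul2,r3:Add1,r4:Add2
  c8: -  regs: r0:6,r1:8,r2:Mul2,r3:Add1,r4:Add2
  c9: CDB Mul1=9  regs: r0:6,r1:8,r2:Mul2,r3:Add1,r4:Add2
  c10: CDB Mul2=48  regs: r0:6,r1:8,r2:48,r3:Add1,r4:Add2
  c11: -  regs: r0:6,r1:8,r2:48,r3:Add1,r4:Add2
  c12: CDB Add1=96  regs: r0:6,r1:8,r2:48,r3:96,r4:Add2

STATUS = VALUE 96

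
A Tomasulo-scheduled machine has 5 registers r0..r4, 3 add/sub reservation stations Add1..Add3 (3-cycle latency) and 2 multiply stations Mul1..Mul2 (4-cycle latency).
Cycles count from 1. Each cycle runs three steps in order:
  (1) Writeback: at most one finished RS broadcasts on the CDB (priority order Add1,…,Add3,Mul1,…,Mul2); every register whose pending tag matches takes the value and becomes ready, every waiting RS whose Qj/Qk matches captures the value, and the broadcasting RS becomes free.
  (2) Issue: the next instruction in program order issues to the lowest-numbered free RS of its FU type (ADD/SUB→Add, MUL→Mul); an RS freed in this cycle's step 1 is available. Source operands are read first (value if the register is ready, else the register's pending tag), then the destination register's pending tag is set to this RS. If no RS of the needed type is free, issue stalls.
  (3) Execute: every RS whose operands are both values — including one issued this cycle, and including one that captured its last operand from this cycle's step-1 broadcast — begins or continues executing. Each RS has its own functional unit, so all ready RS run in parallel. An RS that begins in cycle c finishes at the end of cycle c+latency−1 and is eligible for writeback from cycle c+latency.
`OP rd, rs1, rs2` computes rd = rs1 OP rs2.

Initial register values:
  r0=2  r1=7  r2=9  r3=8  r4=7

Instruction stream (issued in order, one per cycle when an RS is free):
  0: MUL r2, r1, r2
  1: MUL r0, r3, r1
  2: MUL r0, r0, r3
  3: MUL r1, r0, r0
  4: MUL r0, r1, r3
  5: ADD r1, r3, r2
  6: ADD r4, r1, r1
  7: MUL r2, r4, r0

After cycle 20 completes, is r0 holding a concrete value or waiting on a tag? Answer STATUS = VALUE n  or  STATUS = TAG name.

STATUS = VALUE 1605632

cycle 1: issue MUL r2<-Mul1 // r0:2,r1:7,r2:Mul1,r3:8,r4:7
cycle 2: issue MUL r0<-Mul2 // r0:Mul2,r1:7,r2:Mul1,r3:8,r4:7
cycle 3: stall // r0:Mul2,r1:7,r2:Mul1,r3:8,r4:7
cycle 4: stall // r0:Mul2,r1:7,r2:Mul1,r3:8,r4:7
cycle 5: CDB Mul1=63; issue MUL r0<-Mul1 // r0:Mul1,r1:7,r2:63,r3:8,r4:7
cycle 6: CDB Mul2=56; issue MUL r1<-Mul2 // r0:Mul1,r1:Mul2,r2:63,r3:8,r4:7
cycle 7: stall // r0:Mul1,r1:Mul2,r2:63,r3:8,r4:7
cycle 8: stall // r0:Mul1,r1:Mul2,r2:63,r3:8,r4:7
cycle 9: stall // r0:Mul1,r1:Mul2,r2:63,r3:8,r4:7
cycle 10: CDB Mul1=448; issue MUL r0<-Mul1 // r0:Mul1,r1:Mul2,r2:63,r3:8,r4:7
cycle 11: issue ADD r1<-Add1 // r0:Mul1,r1:Add1,r2:63,r3:8,r4:7
cycle 12: issue ADD r4<-Add2 // r0:Mul1,r1:Add1,r2:63,r3:8,r4:Add2
cycle 13: stall // r0:Mul1,r1:Add1,r2:63,r3:8,r4:Add2
cycle 14: CDB Add1=71; stall // r0:Mul1,r1:71,r2:63,r3:8,r4:Add2
cycle 15: CDB Mul2=200704; issue MUL r2<-Mul2 // r0:Mul1,r1:71,r2:Mul2,r3:8,r4:Add2
cycle 16: - // r0:Mul1,r1:71,r2:Mul2,r3:8,r4:Add2
cycle 17: CDB Add2=142 // r0:Mul1,r1:71,r2:Mul2,r3:8,r4:142
cycle 18: - // r0:Mul1,r1:71,r2:Mul2,r3:8,r4:142
cycle 19: CDB Mul1=1605632 // r0:1605632,r1:71,r2:Mul2,r3:8,r4:142
cycle 20: - // r0:1605632,r1:71,r2:Mul2,r3:8,r4:142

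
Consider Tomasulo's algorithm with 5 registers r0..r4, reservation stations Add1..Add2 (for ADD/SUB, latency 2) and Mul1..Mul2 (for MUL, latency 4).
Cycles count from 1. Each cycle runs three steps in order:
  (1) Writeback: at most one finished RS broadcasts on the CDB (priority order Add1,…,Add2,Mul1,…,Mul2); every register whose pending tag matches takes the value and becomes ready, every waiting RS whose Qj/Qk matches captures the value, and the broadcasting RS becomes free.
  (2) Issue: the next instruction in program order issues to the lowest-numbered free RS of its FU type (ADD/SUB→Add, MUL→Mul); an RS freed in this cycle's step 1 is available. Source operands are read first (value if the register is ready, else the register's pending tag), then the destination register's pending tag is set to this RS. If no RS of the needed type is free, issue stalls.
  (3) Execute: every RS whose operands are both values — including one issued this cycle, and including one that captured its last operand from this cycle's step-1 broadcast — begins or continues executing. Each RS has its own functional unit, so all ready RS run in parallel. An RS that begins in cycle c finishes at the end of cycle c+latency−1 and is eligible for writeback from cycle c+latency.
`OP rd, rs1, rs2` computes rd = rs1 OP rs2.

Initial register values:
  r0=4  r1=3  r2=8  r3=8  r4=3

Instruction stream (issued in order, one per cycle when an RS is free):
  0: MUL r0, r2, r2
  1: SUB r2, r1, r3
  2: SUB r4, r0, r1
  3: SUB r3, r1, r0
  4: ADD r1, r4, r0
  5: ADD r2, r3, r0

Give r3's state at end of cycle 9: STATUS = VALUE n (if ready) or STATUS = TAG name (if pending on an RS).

STATUS = VALUE -61

c1: issue MUL r0<-Mul1 | r0:Mul1,r1:3,r2:8,r3:8,r4:3
c2: issue SUB r2<-Add1 | r0:Mul1,r1:3,r2:Add1,r3:8,r4:3
c3: issue SUB r4<-Add2 | r0:Mul1,r1:3,r2:Add1,r3:8,r4:Add2
c4: CDB Add1=-5; issue SUB r3<-Add1 | r0:Mul1,r1:3,r2:-5,r3:Add1,r4:Add2
c5: CDB Mul1=64; stall | r0:64,r1:3,r2:-5,r3:Add1,r4:Add2
c6: stall | r0:64,r1:3,r2:-5,r3:Add1,r4:Add2
c7: CDB Add1=-61; issue ADD r1<-Add1 | r0:64,r1:Add1,r2:-5,r3:-61,r4:Add2
c8: CDB Add2=61; issue ADD r2<-Add2 | r0:64,r1:Add1,r2:Add2,r3:-61,r4:61
c9: - | r0:64,r1:Add1,r2:Add2,r3:-61,r4:61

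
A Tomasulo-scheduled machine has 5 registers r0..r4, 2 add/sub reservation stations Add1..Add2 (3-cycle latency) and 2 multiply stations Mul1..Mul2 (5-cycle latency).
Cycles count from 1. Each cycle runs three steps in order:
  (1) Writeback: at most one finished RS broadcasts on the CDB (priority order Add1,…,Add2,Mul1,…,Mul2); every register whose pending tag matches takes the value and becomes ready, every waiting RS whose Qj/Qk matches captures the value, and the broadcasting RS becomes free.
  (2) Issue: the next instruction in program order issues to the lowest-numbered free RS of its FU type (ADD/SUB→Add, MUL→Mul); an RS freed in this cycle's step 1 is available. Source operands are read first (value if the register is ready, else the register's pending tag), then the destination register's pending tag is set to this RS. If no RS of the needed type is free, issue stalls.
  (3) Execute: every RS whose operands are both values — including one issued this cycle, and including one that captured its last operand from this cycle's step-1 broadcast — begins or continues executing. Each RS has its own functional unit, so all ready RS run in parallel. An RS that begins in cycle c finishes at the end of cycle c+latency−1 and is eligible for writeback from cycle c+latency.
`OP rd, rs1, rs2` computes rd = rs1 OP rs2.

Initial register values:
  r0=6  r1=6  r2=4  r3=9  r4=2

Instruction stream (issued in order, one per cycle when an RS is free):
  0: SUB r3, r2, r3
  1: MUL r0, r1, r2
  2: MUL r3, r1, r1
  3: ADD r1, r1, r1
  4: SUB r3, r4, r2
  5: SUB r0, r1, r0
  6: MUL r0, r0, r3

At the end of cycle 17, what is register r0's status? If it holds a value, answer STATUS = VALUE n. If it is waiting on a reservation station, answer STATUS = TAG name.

STATUS = VALUE 24

c1: issue SUB r3<-Add1 | r0:6,r1:6,r2:4,r3:Add1,r4:2
c2: issue MUL r0<-Mul1 | r0:Mul1,r1:6,r2:4,r3:Add1,r4:2
c3: issue MUL r3<-Mul2 | r0:Mul1,r1:6,r2:4,r3:Mul2,r4:2
c4: CDB Add1=-5; issue ADD r1<-Add1 | r0:Mul1,r1:Add1,r2:4,r3:Mul2,r4:2
c5: issue SUB r3<-Add2 | r0:Mul1,r1:Add1,r2:4,r3:Add2,r4:2
c6: stall | r0:Mul1,r1:Add1,r2:4,r3:Add2,r4:2
c7: CDB Add1=12; issue SUB r0<-Add1 | r0:Add1,r1:12,r2:4,r3:Add2,r4:2
c8: CDB Add2=-2; stall | r0:Add1,r1:12,r2:4,r3:-2,r4:2
c9: CDB Mul1=24; issue MUL r0<-Mul1 | r0:Mul1,r1:12,r2:4,r3:-2,r4:2
c10: CDB Mul2=36 | r0:Mul1,r1:12,r2:4,r3:-2,r4:2
c11: - | r0:Mul1,r1:12,r2:4,r3:-2,r4:2
c12: CDB Add1=-12 | r0:Mul1,r1:12,r2:4,r3:-2,r4:2
c13: - | r0:Mul1,r1:12,r2:4,r3:-2,r4:2
c14: - | r0:Mul1,r1:12,r2:4,r3:-2,r4:2
c15: - | r0:Mul1,r1:12,r2:4,r3:-2,r4:2
c16: - | r0:Mul1,r1:12,r2:4,r3:-2,r4:2
c17: CDB Mul1=24 | r0:24,r1:12,r2:4,r3:-2,r4:2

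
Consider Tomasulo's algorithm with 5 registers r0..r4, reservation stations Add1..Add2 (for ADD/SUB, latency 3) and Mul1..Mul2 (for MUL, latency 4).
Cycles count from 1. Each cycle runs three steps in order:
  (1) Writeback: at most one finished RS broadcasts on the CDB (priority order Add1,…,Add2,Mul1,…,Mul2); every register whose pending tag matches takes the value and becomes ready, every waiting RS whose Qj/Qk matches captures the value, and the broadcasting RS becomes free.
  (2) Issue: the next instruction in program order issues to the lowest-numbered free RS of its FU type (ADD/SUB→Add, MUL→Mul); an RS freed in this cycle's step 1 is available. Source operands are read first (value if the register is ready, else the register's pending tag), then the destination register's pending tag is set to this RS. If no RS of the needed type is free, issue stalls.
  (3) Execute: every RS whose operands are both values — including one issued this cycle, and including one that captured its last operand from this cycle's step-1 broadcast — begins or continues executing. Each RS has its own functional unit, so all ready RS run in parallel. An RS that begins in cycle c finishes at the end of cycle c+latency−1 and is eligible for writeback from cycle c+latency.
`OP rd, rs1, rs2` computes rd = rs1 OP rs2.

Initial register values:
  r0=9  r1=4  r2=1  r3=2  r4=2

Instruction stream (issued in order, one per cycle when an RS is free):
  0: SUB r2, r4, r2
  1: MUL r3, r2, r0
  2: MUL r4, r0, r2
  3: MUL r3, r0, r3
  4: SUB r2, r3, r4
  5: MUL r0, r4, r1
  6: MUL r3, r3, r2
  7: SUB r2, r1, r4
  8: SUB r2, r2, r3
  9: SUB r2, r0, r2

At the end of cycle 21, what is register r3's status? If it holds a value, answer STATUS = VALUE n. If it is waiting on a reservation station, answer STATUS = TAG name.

STATUS = VALUE 5832

c1: issue SUB r2<-Add1 | r0:9,r1:4,r2:Add1,r3:2,r4:2
c2: issue MUL r3<-Mul1 | r0:9,r1:4,r2:Add1,r3:Mul1,r4:2
c3: issue MUL r4<-Mul2 | r0:9,r1:4,r2:Add1,r3:Mul1,r4:Mul2
c4: CDB Add1=1; stall | r0:9,r1:4,r2:1,r3:Mul1,r4:Mul2
c5: stall | r0:9,r1:4,r2:1,r3:Mul1,r4:Mul2
c6: stall | r0:9,r1:4,r2:1,r3:Mul1,r4:Mul2
c7: stall | r0:9,r1:4,r2:1,r3:Mul1,r4:Mul2
c8: CDB Mul1=9; issue MUL r3<-Mul1 | r0:9,r1:4,r2:1,r3:Mul1,r4:Mul2
c9: CDB Mul2=9; issue SUB r2<-Add1 | r0:9,r1:4,r2:Add1,r3:Mul1,r4:9
c10: issue MUL r0<-Mul2 | r0:Mul2,r1:4,r2:Add1,r3:Mul1,r4:9
c11: stall | r0:Mul2,r1:4,r2:Add1,r3:Mul1,r4:9
c12: CDB Mul1=81; issue MUL r3<-Mul1 | r0:Mul2,r1:4,r2:Add1,r3:Mul1,r4:9
c13: issue SUB r2<-Add2 | r0:Mul2,r1:4,r2:Add2,r3:Mul1,r4:9
c14: CDB Mul2=36; stall | r0:36,r1:4,r2:Add2,r3:Mul1,r4:9
c15: CDB Add1=72; issue SUB r2<-Add1 | r0:36,r1:4,r2:Add1,r3:Mul1,r4:9
c16: CDB Add2=-5; issue SUB r2<-Add2 | r0:36,r1:4,r2:Add2,r3:Mul1,r4:9
c17: - | r0:36,r1:4,r2:Add2,r3:Mul1,r4:9
c18: - | r0:36,r1:4,r2:Add2,r3:Mul1,r4:9
c19: CDB Mul1=5832 | r0:36,r1:4,r2:Add2,r3:5832,r4:9
c20: - | r0:36,r1:4,r2:Add2,r3:5832,r4:9
c21: - | r0:36,r1:4,r2:Add2,r3:5832,r4:9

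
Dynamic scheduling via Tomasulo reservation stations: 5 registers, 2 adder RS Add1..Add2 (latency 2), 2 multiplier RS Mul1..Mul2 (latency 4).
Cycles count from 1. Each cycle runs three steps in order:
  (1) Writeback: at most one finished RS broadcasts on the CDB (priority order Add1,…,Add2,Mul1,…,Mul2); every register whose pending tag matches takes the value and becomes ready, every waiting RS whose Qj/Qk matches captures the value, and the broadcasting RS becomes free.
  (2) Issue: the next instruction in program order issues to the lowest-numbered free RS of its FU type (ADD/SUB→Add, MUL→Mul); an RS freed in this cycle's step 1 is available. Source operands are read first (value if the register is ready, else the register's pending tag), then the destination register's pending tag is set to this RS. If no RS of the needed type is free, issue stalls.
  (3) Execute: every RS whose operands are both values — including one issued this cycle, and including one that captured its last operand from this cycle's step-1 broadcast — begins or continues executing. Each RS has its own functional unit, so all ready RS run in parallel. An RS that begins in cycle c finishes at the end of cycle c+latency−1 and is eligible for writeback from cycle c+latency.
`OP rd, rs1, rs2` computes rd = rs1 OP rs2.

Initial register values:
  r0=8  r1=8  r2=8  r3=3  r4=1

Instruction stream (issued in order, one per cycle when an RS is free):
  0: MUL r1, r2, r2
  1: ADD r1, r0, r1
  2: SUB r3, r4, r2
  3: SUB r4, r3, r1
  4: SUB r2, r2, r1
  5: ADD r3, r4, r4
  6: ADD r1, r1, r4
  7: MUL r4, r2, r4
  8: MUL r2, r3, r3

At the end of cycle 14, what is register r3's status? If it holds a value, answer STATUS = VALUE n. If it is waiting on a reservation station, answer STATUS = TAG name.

  c1: issue MUL r1<-Mul1  regs: r0:8,r1:Mul1,r2:8,r3:3,r4:1
  c2: issue ADD r1<-Add1  regs: r0:8,r1:Add1,r2:8,r3:3,r4:1
  c3: issue SUB r3<-Add2  regs: r0:8,r1:Add1,r2:8,r3:Add2,r4:1
  c4: stall  regs: r0:8,r1:Add1,r2:8,r3:Add2,r4:1
  c5: CDB Add2=-7; issue SUB r4<-Add2  regs: r0:8,r1:Add1,r2:8,r3:-7,r4:Add2
  c6: CDB Mul1=64; stall  regs: r0:8,r1:Add1,r2:8,r3:-7,r4:Add2
  c7: stall  regs: r0:8,r1:Add1,r2:8,r3:-7,r4:Add2
  c8: CDB Add1=72; issue SUB r2<-Add1  regs: r0:8,r1:72,r2:Add1,r3:-7,r4:Add2
  c9: stall  regs: r0:8,r1:72,r2:Add1,r3:-7,r4:Add2
  c10: CDB Add1=-64; issue ADD r3<-Add1  regs: r0:8,r1:72,r2:-64,r3:Add1,r4:Add2
  c11: CDB Add2=-79; issue ADD r1<-Add2  regs: r0:8,r1:Add2,r2:-64,r3:Add1,r4:-79
  c12: issue MUL r4<-Mul1  regs: r0:8,r1:Add2,r2:-64,r3:Add1,r4:Mul1
  c13: CDB Add1=-158; issue MUL r2<-Mul2  regs: r0:8,r1:Add2,r2:Mul2,r3:-158,r4:Mul1
  c14: CDB Add2=-7  regs: r0:8,r1:-7,r2:Mul2,r3:-158,r4:Mul1

STATUS = VALUE -158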